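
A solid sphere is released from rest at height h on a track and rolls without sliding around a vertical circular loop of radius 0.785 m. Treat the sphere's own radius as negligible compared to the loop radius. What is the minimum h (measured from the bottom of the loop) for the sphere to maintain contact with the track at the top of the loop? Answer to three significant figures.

With I = (2/5)MR², the ratio k = I/(MR²) is 0.4.
At the top, contact is just lost when gravity alone supplies the centripetal force: Mg = Mv_top²/r, i.e. v_top² = gr.
With ω = v/R, the kinetic energy at speed v is ½(1+k)Mv² = (7/10)Mv².
Energy conservation from release (height h) to the top (height 2r): Mgh = Mg(2r) + (7/10)M·gr.
Thus h_min = 2r + (1+k)r/2 = r(2 + 1.4/2) = 0.785 × 2.7 ≈ 2.12 m.

h_min ≈ 2.12 m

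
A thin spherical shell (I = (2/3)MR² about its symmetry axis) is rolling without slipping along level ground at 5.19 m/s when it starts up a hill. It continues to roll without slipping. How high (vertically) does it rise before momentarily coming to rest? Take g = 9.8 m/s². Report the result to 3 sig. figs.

h ≈ 2.29 m

The moment of inertia is (2/3)MR², giving k ≡ I/(MR²) = 2/3.
Pure rolling means v = ωR; then KE = ½Mv² + ½I(v/R)² = ½(1+k)Mv² = (5/6)Mv².
All of this converts to potential energy at the highest point: (5/6)Mv₀² = Mgh.
Thus h = (1+k)v₀²/(2g) = 1.667 × 5.19² / (2 × 9.8) ≈ 2.29 m.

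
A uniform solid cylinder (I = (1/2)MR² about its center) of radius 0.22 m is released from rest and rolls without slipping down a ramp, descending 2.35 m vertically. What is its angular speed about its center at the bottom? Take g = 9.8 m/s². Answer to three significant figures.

ω ≈ 25.2 rad/s

With I = (1/2)MR², the ratio k = I/(MR²) is 0.5.
Pure rolling means v = ωR; then KE = ½Mv² + ½I(v/R)² = ½(1+k)Mv² = (3/4)Mv².
Energy conservation Mgh = ½(1+k)Mv² gives v = √(2gh/(1+k)) = √(2 × 9.8 × 2.35 / 1.5) = 5.541 m/s.
Then ω = v/R = 5.541 / 0.22 ≈ 25.2 rad/s.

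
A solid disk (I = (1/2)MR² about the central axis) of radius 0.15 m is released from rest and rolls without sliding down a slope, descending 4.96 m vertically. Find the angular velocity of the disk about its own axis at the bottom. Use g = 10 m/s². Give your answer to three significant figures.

With I = (1/2)MR², the ratio k = I/(MR²) is 0.5.
Pure rolling means v = ωR; then KE = ½Mv² + ½I(v/R)² = ½(1+k)Mv² = (3/4)Mv².
Energy conservation Mgh = ½(1+k)Mv² gives v = √(2gh/(1+k)) = √(2 × 10 × 4.96 / 1.5) = 8.132 m/s.
The angular speed follows from ω = v/R = 8.132/0.15 ≈ 54.2 rad/s.

ω ≈ 54.2 rad/s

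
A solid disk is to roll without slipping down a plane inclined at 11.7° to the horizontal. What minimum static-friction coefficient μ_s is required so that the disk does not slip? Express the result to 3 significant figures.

μ_min ≈ 0.0690

The moment of inertia is (1/2)MR², giving k ≡ I/(MR²) = 0.5.
Along the incline Mg sinθ − f = Ma, and torque about the center fR = Iα = kMR²(a/R) gives f = kMa.
These give a = g sinθ/(1+k) and the required friction f = kMg sinθ/(1+k).
The normal force is N = Mg cosθ, so μ_min = f/N = k tanθ/(1+k).
μ_min = 0.5 × tan11.7° / 1.5 ≈ 0.0690.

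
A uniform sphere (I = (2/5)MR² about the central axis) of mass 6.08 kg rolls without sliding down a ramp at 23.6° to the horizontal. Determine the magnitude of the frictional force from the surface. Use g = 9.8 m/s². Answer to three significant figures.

f ≈ 6.82 N

With I = (2/5)MR², the ratio k = I/(MR²) is 0.4.
Along the incline Mg sinθ − f = Ma, and torque about the center fR = Iα = kMR²(a/R) gives f = kMa.
Combining, a = g sinθ/(1+k) and f = kMa = kMg sinθ/(1+k).
f = 0.4 × 6.08 × 9.8 × sin23.6° / 1.4 ≈ 6.82 N.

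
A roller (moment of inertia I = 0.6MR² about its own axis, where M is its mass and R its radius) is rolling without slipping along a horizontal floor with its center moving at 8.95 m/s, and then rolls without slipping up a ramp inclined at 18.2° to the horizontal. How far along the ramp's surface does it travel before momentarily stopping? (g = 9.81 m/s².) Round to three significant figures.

With I = 0.6MR², the ratio k = I/(MR²) is 0.6.
Pure rolling means v = ωR; then KE = ½Mv² + ½I(v/R)² = ½(1+k)Mv² = (4/5)Mv².
Setting this equal to Mgh gives the vertical rise h = (1+k)v₀²/(2g) = 1.6×8.95²/(2×9.81) = 6.532 m.
Along the incline, d = h/sinθ = 6.532/sin18.2° ≈ 20.9 m.

d ≈ 20.9 m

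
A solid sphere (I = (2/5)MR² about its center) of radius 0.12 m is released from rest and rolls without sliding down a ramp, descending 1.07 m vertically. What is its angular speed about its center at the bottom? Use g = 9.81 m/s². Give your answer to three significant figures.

For this body I = (2/5)MR², i.e. k = I/(MR²) = 0.4.
Since it rolls without slipping, ω = v/R and KE = ½Mv² + ½Iω² = ½(1+k)Mv² = (7/10)Mv².
Energy conservation Mgh = ½(1+k)Mv² gives v = √(2gh/(1+k)) = √(2 × 9.81 × 1.07 / 1.4) = 3.872 m/s.
The angular speed follows from ω = v/R = 3.872/0.12 ≈ 32.3 rad/s.

ω ≈ 32.3 rad/s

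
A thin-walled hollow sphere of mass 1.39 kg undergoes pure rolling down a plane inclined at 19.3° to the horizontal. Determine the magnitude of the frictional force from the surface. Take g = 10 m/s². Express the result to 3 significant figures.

f ≈ 1.84 N

With I = (2/3)MR², the ratio k = I/(MR²) is 2/3.
Newton's second law down the slope: Mg sinθ − f = Ma. The torque equation fR = Iα (with α = a/R) gives f = kMa.
Combining, a = g sinθ/(1+k) and f = kMa = kMg sinθ/(1+k).
f = (2/3) × 1.39 × 10 × sin19.3° / 1.667 ≈ 1.84 N.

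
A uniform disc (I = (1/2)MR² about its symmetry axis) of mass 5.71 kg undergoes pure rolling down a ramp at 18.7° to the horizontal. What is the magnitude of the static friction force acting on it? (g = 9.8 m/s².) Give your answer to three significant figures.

f ≈ 5.98 N

With I = (1/2)MR², the ratio k = I/(MR²) is 0.5.
Along the incline Mg sinθ − f = Ma, and torque about the center fR = Iα = kMR²(a/R) gives f = kMa.
Combining, a = g sinθ/(1+k) and f = kMa = kMg sinθ/(1+k).
f = 0.5 × 5.71 × 9.8 × sin18.7° / 1.5 ≈ 5.98 N.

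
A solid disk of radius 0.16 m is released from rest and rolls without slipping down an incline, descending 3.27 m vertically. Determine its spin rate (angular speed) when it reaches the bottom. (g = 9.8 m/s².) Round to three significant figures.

For this body I = (1/2)MR², i.e. k = I/(MR²) = 0.5.
Since it rolls without slipping, ω = v/R and KE = ½Mv² + ½Iω² = ½(1+k)Mv² = (3/4)Mv².
Energy conservation Mgh = ½(1+k)Mv² gives v = √(2gh/(1+k)) = √(2 × 9.8 × 3.27 / 1.5) = 6.537 m/s.
The angular speed follows from ω = v/R = 6.537/0.16 ≈ 40.9 rad/s.

ω ≈ 40.9 rad/s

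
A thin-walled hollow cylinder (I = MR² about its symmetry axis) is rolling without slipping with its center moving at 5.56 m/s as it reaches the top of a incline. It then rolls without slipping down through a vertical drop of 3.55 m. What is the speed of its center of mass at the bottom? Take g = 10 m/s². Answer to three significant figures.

v ≈ 8.15 m/s

Here I = MR², so the shape factor k = I/(MR²) = 1.
Rolling without slipping gives ω = v/R, so the total kinetic energy is ½Mv² + ½Iω² = ½(1+k)Mv² = Mv².
Energy conservation: Mv₀² + Mgh = Mv², so v² = v₀² + 2gh/(1+k).
v = √(5.56² + 2×10×3.55/2) = √66.41 ≈ 8.15 m/s.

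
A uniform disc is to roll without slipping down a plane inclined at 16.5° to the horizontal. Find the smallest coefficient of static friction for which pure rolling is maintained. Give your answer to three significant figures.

For this body I = (1/2)MR², i.e. k = I/(MR²) = 0.5.
Translational: Mg sinθ − f = Ma. Rotational about the CM: fR = Iα = kMRa, so f = kMa.
These give a = g sinθ/(1+k) and the required friction f = kMg sinθ/(1+k).
With N = Mg cosθ, the no-slip condition f ≤ μN gives μ_min = f/N = k tanθ/(1+k).
μ_min = 0.5 × tan16.5° / 1.5 ≈ 0.0987.

μ_min ≈ 0.0987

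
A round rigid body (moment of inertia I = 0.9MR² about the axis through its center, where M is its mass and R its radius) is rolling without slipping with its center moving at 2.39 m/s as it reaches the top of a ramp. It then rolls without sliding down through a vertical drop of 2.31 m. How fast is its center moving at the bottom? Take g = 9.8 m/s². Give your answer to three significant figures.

v ≈ 5.44 m/s

For this body I = 0.9MR², i.e. k = I/(MR²) = 0.9.
Since it rolls without slipping, ω = v/R and KE = ½Mv² + ½Iω² = ½(1+k)Mv² = (19/20)Mv².
Conserving energy between top and bottom: (19/20)Mv² = (19/20)Mv₀² + Mgh, hence v² = v₀² + 2gh/(1+k).
v = √(2.39² + 2×9.8×2.31/1.9) = √29.54 ≈ 5.44 m/s.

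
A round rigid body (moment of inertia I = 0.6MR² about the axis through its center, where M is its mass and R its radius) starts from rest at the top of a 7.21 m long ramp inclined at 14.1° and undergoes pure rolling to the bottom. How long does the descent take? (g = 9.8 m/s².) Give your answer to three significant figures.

t ≈ 3.11 s

Here I = 0.6MR², so the shape factor k = I/(MR²) = 0.6.
Along the incline Mg sinθ − f = Ma, and torque about the center fR = Iα = kMR²(a/R) gives f = kMa.
Hence a = g sinθ/(1+k) = 9.8×sin14.1°/1.6 = 1.492 m/s².
Starting from rest, L = ½at², so t = √(2L/a) = √(2×7.21/1.492) ≈ 3.11 s.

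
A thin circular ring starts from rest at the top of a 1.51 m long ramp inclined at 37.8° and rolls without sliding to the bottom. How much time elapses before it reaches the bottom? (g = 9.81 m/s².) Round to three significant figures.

t ≈ 1.00 s

The moment of inertia is MR², giving k ≡ I/(MR²) = 1.
Translational: Mg sinθ − f = Ma. Rotational about the CM: fR = Iα = kMRa, so f = kMa.
Hence a = g sinθ/(1+k) = 9.81×sin37.8°/2 = 3.006 m/s².
Starting from rest, L = ½at², so t = √(2L/a) = √(2×1.51/3.006) ≈ 1.00 s.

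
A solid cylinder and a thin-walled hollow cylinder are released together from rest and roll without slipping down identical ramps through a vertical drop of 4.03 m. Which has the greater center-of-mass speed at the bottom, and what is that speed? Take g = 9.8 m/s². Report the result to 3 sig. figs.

the solid cylinder, at v ≈ 7.26 m/s

For rolling without slipping, Mgh = ½(1+k)Mv² where k = I/(MR²), so v = √(2gh/(1+k)).
Solid cylinder: k = 0.5, giving v = √(2×9.8×4.03/1.5) = 7.257 m/s.
Thin-walled hollow cylinder: k = 1, giving v = √(2×9.8×4.03/2) = 6.284 m/s.
The smaller k wins: the solid cylinder, at ≈ 7.26 m/s.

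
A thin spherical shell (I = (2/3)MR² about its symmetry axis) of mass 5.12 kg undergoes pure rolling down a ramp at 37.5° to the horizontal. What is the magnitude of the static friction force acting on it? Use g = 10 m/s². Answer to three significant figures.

With I = (2/3)MR², the ratio k = I/(MR²) is 2/3.
Translational: Mg sinθ − f = Ma. Rotational about the CM: fR = Iα = kMRa, so f = kMa.
Combining, a = g sinθ/(1+k) and f = kMa = kMg sinθ/(1+k).
f = (2/3) × 5.12 × 10 × sin37.5° / 1.667 ≈ 12.5 N.

f ≈ 12.5 N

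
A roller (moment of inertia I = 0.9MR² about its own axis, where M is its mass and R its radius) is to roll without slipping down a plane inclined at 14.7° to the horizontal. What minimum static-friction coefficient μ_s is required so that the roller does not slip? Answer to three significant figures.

μ_min ≈ 0.124

For this body I = 0.9MR², i.e. k = I/(MR²) = 0.9.
Newton's second law down the slope: Mg sinθ − f = Ma. The torque equation fR = Iα (with α = a/R) gives f = kMa.
These give a = g sinθ/(1+k) and the required friction f = kMg sinθ/(1+k).
With N = Mg cosθ, the no-slip condition f ≤ μN gives μ_min = f/N = k tanθ/(1+k).
μ_min = 0.9 × tan14.7° / 1.9 ≈ 0.124.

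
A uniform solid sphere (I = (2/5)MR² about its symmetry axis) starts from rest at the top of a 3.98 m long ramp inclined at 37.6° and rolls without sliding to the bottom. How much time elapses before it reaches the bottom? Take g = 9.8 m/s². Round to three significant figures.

With I = (2/5)MR², the ratio k = I/(MR²) is 0.4.
Along the incline Mg sinθ − f = Ma, and torque about the center fR = Iα = kMR²(a/R) gives f = kMa.
Hence a = g sinθ/(1+k) = 9.8×sin37.6°/1.4 = 4.271 m/s².
Starting from rest, L = ½at², so t = √(2L/a) = √(2×3.98/4.271) ≈ 1.37 s.

t ≈ 1.37 s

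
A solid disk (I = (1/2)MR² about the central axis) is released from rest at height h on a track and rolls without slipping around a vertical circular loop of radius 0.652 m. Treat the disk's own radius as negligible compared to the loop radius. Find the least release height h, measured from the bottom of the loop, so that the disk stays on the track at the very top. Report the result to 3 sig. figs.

The moment of inertia is (1/2)MR², giving k ≡ I/(MR²) = 0.5.
At the top, contact is just lost when gravity alone supplies the centripetal force: Mg = Mv_top²/r, i.e. v_top² = gr.
With ω = v/R, the kinetic energy at speed v is ½(1+k)Mv² = (3/4)Mv².
Energy conservation from release (height h) to the top (height 2r): Mgh = Mg(2r) + (3/4)M·gr.
Thus h_min = 2r + (1+k)r/2 = r(2 + 1.5/2) = 0.652 × 2.75 ≈ 1.79 m.

h_min ≈ 1.79 m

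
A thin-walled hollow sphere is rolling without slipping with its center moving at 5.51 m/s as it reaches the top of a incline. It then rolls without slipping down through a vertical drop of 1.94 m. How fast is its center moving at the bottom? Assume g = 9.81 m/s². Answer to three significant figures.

v ≈ 7.29 m/s

With I = (2/3)MR², the ratio k = I/(MR²) is 2/3.
The rolling condition ω = v/R makes the rotational term ½I(v/R)² = ½kMv², so KE_total = ½(1+k)Mv² = (5/6)Mv².
Energy conservation: (5/6)Mv₀² + Mgh = (5/6)Mv², so v² = v₀² + 2gh/(1+k).
v = √(5.51² + 2×9.81×1.94/1.667) = √53.2 ≈ 7.29 m/s.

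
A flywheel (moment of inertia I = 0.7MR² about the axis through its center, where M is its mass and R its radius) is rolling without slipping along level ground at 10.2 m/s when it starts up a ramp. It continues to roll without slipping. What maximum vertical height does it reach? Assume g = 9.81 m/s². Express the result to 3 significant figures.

The moment of inertia is 0.7MR², giving k ≡ I/(MR²) = 0.7.
Pure rolling means v = ωR; then KE = ½Mv² + ½I(v/R)² = ½(1+k)Mv² = (17/20)Mv².
At the top the kinetic energy is zero, so (17/20)Mv₀² = Mgh.
Thus h = (1+k)v₀²/(2g) = 1.7 × 10.2² / (2 × 9.81) ≈ 9.01 m.

h ≈ 9.01 m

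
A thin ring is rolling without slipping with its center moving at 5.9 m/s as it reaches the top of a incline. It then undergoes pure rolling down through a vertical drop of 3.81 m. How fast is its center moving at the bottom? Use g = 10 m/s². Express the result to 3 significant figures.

v ≈ 8.54 m/s

The moment of inertia is MR², giving k ≡ I/(MR²) = 1.
Pure rolling means v = ωR; then KE = ½Mv² + ½I(v/R)² = ½(1+k)Mv² = Mv².
Energy conservation: Mv₀² + Mgh = Mv², so v² = v₀² + 2gh/(1+k).
v = √(5.9² + 2×10×3.81/2) = √72.91 ≈ 8.54 m/s.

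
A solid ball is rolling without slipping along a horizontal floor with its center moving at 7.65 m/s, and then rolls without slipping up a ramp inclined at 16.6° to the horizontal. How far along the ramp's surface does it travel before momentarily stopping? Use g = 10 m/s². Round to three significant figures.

For this body I = (2/5)MR², i.e. k = I/(MR²) = 0.4.
Rolling without slipping gives ω = v/R, so the total kinetic energy is ½Mv² + ½Iω² = ½(1+k)Mv² = (7/10)Mv².
Setting this equal to Mgh gives the vertical rise h = (1+k)v₀²/(2g) = 1.4×7.65²/(2×10) = 4.097 m.
The distance along the slope is d = h/sinθ = 4.097/sin16.6° ≈ 14.3 m.

d ≈ 14.3 m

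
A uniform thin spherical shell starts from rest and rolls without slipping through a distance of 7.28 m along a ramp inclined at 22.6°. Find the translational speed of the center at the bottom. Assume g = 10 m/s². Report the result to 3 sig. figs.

v ≈ 5.79 m/s

Here I = (2/3)MR², so the shape factor k = I/(MR²) = 2/3.
Rolling without slipping gives ω = v/R, so the total kinetic energy is ½Mv² + ½Iω² = ½(1+k)Mv² = (5/6)Mv².
The vertical drop is h = L sinθ = 7.28 × sin22.6° = 2.798 m.
Setting Mgh = (5/6)Mv² gives v = √(2gh/(1+k)) = √(2·10·2.798/1.667) ≈ 5.79 m/s.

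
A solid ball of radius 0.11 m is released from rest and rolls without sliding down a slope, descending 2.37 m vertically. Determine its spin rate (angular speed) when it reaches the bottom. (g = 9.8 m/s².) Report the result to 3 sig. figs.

ω ≈ 52.4 rad/s

For this body I = (2/5)MR², i.e. k = I/(MR²) = 0.4.
Since it rolls without slipping, ω = v/R and KE = ½Mv² + ½Iω² = ½(1+k)Mv² = (7/10)Mv².
Energy conservation Mgh = ½(1+k)Mv² gives v = √(2gh/(1+k)) = √(2 × 9.8 × 2.37 / 1.4) = 5.76 m/s.
The angular speed follows from ω = v/R = 5.76/0.11 ≈ 52.4 rad/s.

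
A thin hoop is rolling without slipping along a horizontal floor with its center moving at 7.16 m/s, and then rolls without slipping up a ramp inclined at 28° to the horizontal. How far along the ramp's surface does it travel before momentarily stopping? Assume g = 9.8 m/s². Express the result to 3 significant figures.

d ≈ 11.1 m

For this body I = MR², i.e. k = I/(MR²) = 1.
Rolling without slipping gives ω = v/R, so the total kinetic energy is ½Mv² + ½Iω² = ½(1+k)Mv² = Mv².
Setting this equal to Mgh gives the vertical rise h = (1+k)v₀²/(2g) = 2×7.16²/(2×9.8) = 5.231 m.
The distance along the slope is d = h/sinθ = 5.231/sin28° ≈ 11.1 m.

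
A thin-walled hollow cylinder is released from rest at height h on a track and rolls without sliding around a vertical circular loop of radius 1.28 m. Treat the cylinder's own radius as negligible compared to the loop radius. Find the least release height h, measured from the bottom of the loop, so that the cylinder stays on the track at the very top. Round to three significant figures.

h_min ≈ 3.84 m

The moment of inertia is MR², giving k ≡ I/(MR²) = 1.
At the top of the loop, the minimum-contact condition is Mg = Mv_top²/r, so v_top² = gr.
With ω = v/R, the kinetic energy at speed v is ½(1+k)Mv² = Mv².
Energy conservation from release (height h) to the top (height 2r): Mgh = Mg(2r) + M·gr.
Thus h_min = 2r + (1+k)r/2 = r(2 + 2/2) = 1.28 × 3 ≈ 3.84 m.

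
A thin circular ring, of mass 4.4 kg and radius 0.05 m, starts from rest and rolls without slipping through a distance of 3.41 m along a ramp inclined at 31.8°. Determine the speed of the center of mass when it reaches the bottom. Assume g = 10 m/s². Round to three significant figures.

v ≈ 4.24 m/s

Here I = MR², so the shape factor k = I/(MR²) = 1.
The rolling condition ω = v/R makes the rotational term ½I(v/R)² = ½kMv², so KE_total = ½(1+k)Mv² = Mv².
The vertical drop is h = L sinθ = 3.41 × sin31.8° = 1.797 m.
Energy conservation: Mgh = Mv², so v = √(2gh/(1+k)) = √(2 × 10 × 1.797 / 2) ≈ 4.24 m/s.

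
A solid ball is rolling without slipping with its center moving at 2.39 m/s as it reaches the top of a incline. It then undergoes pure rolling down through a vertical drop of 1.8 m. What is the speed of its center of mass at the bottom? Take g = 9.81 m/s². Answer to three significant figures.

Here I = (2/5)MR², so the shape factor k = I/(MR²) = 0.4.
Pure rolling means v = ωR; then KE = ½Mv² + ½I(v/R)² = ½(1+k)Mv² = (7/10)Mv².
Conserving energy between top and bottom: (7/10)Mv² = (7/10)Mv₀² + Mgh, hence v² = v₀² + 2gh/(1+k).
v = √(2.39² + 2×9.81×1.8/1.4) = √30.94 ≈ 5.56 m/s.

v ≈ 5.56 m/s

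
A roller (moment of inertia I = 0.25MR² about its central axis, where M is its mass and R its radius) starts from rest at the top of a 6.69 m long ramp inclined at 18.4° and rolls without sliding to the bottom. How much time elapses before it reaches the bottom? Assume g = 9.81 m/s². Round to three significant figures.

t ≈ 2.32 s

Here I = 0.25MR², so the shape factor k = I/(MR²) = 0.25.
Newton's second law down the slope: Mg sinθ − f = Ma. The torque equation fR = Iα (with α = a/R) gives f = kMa.
Hence a = g sinθ/(1+k) = 9.81×sin18.4°/1.25 = 2.477 m/s².
Starting from rest, L = ½at², so t = √(2L/a) = √(2×6.69/2.477) ≈ 2.32 s.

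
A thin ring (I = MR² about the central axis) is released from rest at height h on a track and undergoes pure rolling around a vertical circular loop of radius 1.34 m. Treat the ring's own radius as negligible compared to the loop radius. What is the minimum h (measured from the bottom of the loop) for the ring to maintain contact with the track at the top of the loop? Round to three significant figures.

h_min ≈ 4.02 m

Here I = MR², so the shape factor k = I/(MR²) = 1.
At the top of the loop, the minimum-contact condition is Mg = Mv_top²/r, so v_top² = gr.
With ω = v/R, the kinetic energy at speed v is ½(1+k)Mv² = Mv².
Energy conservation from release (height h) to the top (height 2r): Mgh = Mg(2r) + M·gr.
Thus h_min = 2r + (1+k)r/2 = r(2 + 2/2) = 1.34 × 3 ≈ 4.02 m.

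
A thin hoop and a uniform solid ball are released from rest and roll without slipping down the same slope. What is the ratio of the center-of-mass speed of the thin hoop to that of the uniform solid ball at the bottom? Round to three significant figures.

Each satisfies Mgh = ½(1+k)Mv² with k = I/(MR²), so v ∝ 1/√(1+k).
For the thin hoop k = 1; for the uniform solid ball k = 0.4.
v₁/v₂ = √((1+k₂)/(1+k₁)) = √(1.4/2) ≈ 0.837.

v_ratio ≈ 0.837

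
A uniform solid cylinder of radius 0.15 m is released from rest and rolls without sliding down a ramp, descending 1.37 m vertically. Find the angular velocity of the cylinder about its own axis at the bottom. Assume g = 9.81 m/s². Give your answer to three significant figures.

With I = (1/2)MR², the ratio k = I/(MR²) is 0.5.
The rolling condition ω = v/R makes the rotational term ½I(v/R)² = ½kMv², so KE_total = ½(1+k)Mv² = (3/4)Mv².
Energy conservation Mgh = ½(1+k)Mv² gives v = √(2gh/(1+k)) = √(2 × 9.81 × 1.37 / 1.5) = 4.233 m/s.
Then ω = v/R = 4.233 / 0.15 ≈ 28.2 rad/s.

ω ≈ 28.2 rad/s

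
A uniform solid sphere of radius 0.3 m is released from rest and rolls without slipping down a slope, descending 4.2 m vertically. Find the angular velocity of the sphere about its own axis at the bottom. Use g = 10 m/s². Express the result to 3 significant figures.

For this body I = (2/5)MR², i.e. k = I/(MR²) = 0.4.
Since it rolls without slipping, ω = v/R and KE = ½Mv² + ½Iω² = ½(1+k)Mv² = (7/10)Mv².
Energy conservation Mgh = ½(1+k)Mv² gives v = √(2gh/(1+k)) = √(2 × 10 × 4.2 / 1.4) = 7.746 m/s.
The angular speed follows from ω = v/R = 7.746/0.3 ≈ 25.8 rad/s.

ω ≈ 25.8 rad/s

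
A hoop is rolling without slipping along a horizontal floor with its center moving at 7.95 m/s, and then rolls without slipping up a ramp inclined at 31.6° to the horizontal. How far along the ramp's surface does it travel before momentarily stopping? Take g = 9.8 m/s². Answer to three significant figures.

Here I = MR², so the shape factor k = I/(MR²) = 1.
Pure rolling means v = ωR; then KE = ½Mv² + ½I(v/R)² = ½(1+k)Mv² = Mv².
Setting this equal to Mgh gives the vertical rise h = (1+k)v₀²/(2g) = 2×7.95²/(2×9.8) = 6.449 m.
The distance along the slope is d = h/sinθ = 6.449/sin31.6° ≈ 12.3 m.

d ≈ 12.3 m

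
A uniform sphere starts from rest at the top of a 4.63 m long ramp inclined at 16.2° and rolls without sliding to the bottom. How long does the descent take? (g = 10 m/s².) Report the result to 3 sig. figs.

t ≈ 2.16 s

The moment of inertia is (2/5)MR², giving k ≡ I/(MR²) = 0.4.
Translational: Mg sinθ − f = Ma. Rotational about the CM: fR = Iα = kMRa, so f = kMa.
Hence a = g sinθ/(1+k) = 10×sin16.2°/1.4 = 1.993 m/s².
Starting from rest, L = ½at², so t = √(2L/a) = √(2×4.63/1.993) ≈ 2.16 s.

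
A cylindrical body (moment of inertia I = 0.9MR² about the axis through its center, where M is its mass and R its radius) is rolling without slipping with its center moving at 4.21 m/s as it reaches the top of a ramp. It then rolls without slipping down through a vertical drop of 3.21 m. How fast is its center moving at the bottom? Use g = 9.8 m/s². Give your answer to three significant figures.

v ≈ 7.13 m/s

Here I = 0.9MR², so the shape factor k = I/(MR²) = 0.9.
The rolling condition ω = v/R makes the rotational term ½I(v/R)² = ½kMv², so KE_total = ½(1+k)Mv² = (19/20)Mv².
Energy conservation: (19/20)Mv₀² + Mgh = (19/20)Mv², so v² = v₀² + 2gh/(1+k).
v = √(4.21² + 2×9.8×3.21/1.9) = √50.84 ≈ 7.13 m/s.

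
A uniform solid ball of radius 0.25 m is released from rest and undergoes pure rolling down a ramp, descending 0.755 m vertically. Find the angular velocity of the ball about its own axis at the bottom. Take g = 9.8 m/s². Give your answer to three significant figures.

With I = (2/5)MR², the ratio k = I/(MR²) is 0.4.
Pure rolling means v = ωR; then KE = ½Mv² + ½I(v/R)² = ½(1+k)Mv² = (7/10)Mv².
Energy conservation Mgh = ½(1+k)Mv² gives v = √(2gh/(1+k)) = √(2 × 9.8 × 0.755 / 1.4) = 3.251 m/s.
The angular speed follows from ω = v/R = 3.251/0.25 ≈ 13.0 rad/s.

ω ≈ 13.0 rad/s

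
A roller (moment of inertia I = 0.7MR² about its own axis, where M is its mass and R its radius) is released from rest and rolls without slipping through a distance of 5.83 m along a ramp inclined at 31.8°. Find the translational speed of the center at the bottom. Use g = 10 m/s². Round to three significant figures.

Here I = 0.7MR², so the shape factor k = I/(MR²) = 0.7.
The rolling condition ω = v/R makes the rotational term ½I(v/R)² = ½kMv², so KE_total = ½(1+k)Mv² = (17/20)Mv².
The vertical drop is h = L sinθ = 5.83 × sin31.8° = 3.072 m.
Setting Mgh = (17/20)Mv² gives v = √(2gh/(1+k)) = √(2·10·3.072/1.7) ≈ 6.01 m/s.

v ≈ 6.01 m/s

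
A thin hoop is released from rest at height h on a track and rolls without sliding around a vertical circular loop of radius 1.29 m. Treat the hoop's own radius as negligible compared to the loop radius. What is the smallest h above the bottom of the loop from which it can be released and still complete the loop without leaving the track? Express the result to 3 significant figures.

h_min ≈ 3.87 m

Here I = MR², so the shape factor k = I/(MR²) = 1.
At the top of the loop, the minimum-contact condition is Mg = Mv_top²/r, so v_top² = gr.
With ω = v/R, the kinetic energy at speed v is ½(1+k)Mv² = Mv².
Energy conservation from release (height h) to the top (height 2r): Mgh = Mg(2r) + M·gr.
Thus h_min = 2r + (1+k)r/2 = r(2 + 2/2) = 1.29 × 3 ≈ 3.87 m.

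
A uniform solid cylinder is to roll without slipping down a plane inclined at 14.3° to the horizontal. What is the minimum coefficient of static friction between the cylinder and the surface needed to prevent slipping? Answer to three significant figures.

For this body I = (1/2)MR², i.e. k = I/(MR²) = 0.5.
Newton's second law down the slope: Mg sinθ − f = Ma. The torque equation fR = Iα (with α = a/R) gives f = kMa.
These give a = g sinθ/(1+k) and the required friction f = kMg sinθ/(1+k).
With N = Mg cosθ, the no-slip condition f ≤ μN gives μ_min = f/N = k tanθ/(1+k).
μ_min = 0.5 × tan14.3° / 1.5 ≈ 0.0850.

μ_min ≈ 0.0850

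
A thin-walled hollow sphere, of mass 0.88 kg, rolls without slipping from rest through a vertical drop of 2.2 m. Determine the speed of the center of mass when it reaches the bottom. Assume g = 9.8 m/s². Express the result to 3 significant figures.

v ≈ 5.09 m/s

For this body I = (2/3)MR², i.e. k = I/(MR²) = 2/3.
The rolling condition ω = v/R makes the rotational term ½I(v/R)² = ½kMv², so KE_total = ½(1+k)Mv² = (5/6)Mv².
Setting Mgh = (5/6)Mv² gives v = √(2gh/(1+k)) = √(2·9.8·2.2/1.667) ≈ 5.09 m/s.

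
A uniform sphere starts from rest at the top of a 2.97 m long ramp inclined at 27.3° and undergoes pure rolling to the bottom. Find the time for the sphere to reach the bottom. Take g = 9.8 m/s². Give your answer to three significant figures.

t ≈ 1.36 s

Here I = (2/5)MR², so the shape factor k = I/(MR²) = 0.4.
Translational: Mg sinθ − f = Ma. Rotational about the CM: fR = Iα = kMRa, so f = kMa.
Hence a = g sinθ/(1+k) = 9.8×sin27.3°/1.4 = 3.211 m/s².
Starting from rest, L = ½at², so t = √(2L/a) = √(2×2.97/3.211) ≈ 1.36 s.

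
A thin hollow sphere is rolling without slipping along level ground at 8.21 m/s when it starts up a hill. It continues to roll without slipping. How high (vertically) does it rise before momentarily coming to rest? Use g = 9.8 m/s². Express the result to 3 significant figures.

h ≈ 5.73 m

Here I = (2/3)MR², so the shape factor k = I/(MR²) = 2/3.
Pure rolling means v = ωR; then KE = ½Mv² + ½I(v/R)² = ½(1+k)Mv² = (5/6)Mv².
At the top the kinetic energy is zero, so (5/6)Mv₀² = Mgh.
Thus h = (1+k)v₀²/(2g) = 1.667 × 8.21² / (2 × 9.8) ≈ 5.73 m.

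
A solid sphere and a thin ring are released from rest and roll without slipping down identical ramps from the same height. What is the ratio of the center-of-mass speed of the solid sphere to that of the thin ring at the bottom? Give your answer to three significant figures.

Each satisfies Mgh = ½(1+k)Mv² with k = I/(MR²), so v ∝ 1/√(1+k).
For the solid sphere k = 0.4; for the thin ring k = 1.
v₁/v₂ = √((1+k₂)/(1+k₁)) = √(2/1.4) ≈ 1.20.

v_ratio ≈ 1.20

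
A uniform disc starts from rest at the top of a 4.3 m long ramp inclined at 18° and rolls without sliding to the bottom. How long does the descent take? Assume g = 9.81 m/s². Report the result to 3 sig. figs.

t ≈ 2.06 s

With I = (1/2)MR², the ratio k = I/(MR²) is 0.5.
Newton's second law down the slope: Mg sinθ − f = Ma. The torque equation fR = Iα (with α = a/R) gives f = kMa.
Hence a = g sinθ/(1+k) = 9.81×sin18°/1.5 = 2.021 m/s².
With constant a from rest, t = √(2L/a) = √(2·4.3/2.021) ≈ 2.06 s.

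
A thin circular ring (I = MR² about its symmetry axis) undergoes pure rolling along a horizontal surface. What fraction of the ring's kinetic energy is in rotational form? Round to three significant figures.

fraction ≈ 0.500

With I = MR², the ratio k = I/(MR²) is 1.
With ω = v/R, KE_trans = ½Mv² and KE_rot = ½Iω² = ½kMv², so KE_total = ½(1+k)Mv².
The rotational fraction is therefore k/(1+k) = 1/2 ≈ 0.500.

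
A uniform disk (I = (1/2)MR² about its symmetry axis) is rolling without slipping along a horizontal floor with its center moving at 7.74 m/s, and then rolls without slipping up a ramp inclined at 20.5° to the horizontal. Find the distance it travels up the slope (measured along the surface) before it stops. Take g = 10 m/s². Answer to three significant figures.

d ≈ 12.8 m

The moment of inertia is (1/2)MR², giving k ≡ I/(MR²) = 0.5.
Since it rolls without slipping, ω = v/R and KE = ½Mv² + ½Iω² = ½(1+k)Mv² = (3/4)Mv².
Setting this equal to Mgh gives the vertical rise h = (1+k)v₀²/(2g) = 1.5×7.74²/(2×10) = 4.493 m.
Along the incline, d = h/sinθ = 4.493/sin20.5° ≈ 12.8 m.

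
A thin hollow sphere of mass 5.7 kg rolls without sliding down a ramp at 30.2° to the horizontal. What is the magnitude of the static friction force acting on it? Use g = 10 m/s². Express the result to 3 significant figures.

The moment of inertia is (2/3)MR², giving k ≡ I/(MR²) = 2/3.
Newton's second law down the slope: Mg sinθ − f = Ma. The torque equation fR = Iα (with α = a/R) gives f = kMa.
Combining, a = g sinθ/(1+k) and f = kMa = kMg sinθ/(1+k).
f = (2/3) × 5.7 × 10 × sin30.2° / 1.667 ≈ 11.5 N.

f ≈ 11.5 N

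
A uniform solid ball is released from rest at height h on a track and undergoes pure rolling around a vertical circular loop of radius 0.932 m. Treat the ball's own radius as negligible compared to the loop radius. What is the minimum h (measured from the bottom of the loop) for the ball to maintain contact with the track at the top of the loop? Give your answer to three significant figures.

The moment of inertia is (2/5)MR², giving k ≡ I/(MR²) = 0.4.
At the top, contact is just lost when gravity alone supplies the centripetal force: Mg = Mv_top²/r, i.e. v_top² = gr.
With ω = v/R, the kinetic energy at speed v is ½(1+k)Mv² = (7/10)Mv².
Energy conservation from release (height h) to the top (height 2r): Mgh = Mg(2r) + (7/10)M·gr.
Thus h_min = 2r + (1+k)r/2 = r(2 + 1.4/2) = 0.932 × 2.7 ≈ 2.52 m.

h_min ≈ 2.52 m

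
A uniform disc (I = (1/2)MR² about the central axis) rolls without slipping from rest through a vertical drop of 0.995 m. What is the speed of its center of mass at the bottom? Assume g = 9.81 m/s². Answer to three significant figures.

Here I = (1/2)MR², so the shape factor k = I/(MR²) = 0.5.
The rolling condition ω = v/R makes the rotational term ½I(v/R)² = ½kMv², so KE_total = ½(1+k)Mv² = (3/4)Mv².
Energy conservation: Mgh = (3/4)Mv², so v = √(2gh/(1+k)) = √(2 × 9.81 × 0.995 / 1.5) ≈ 3.61 m/s.

v ≈ 3.61 m/s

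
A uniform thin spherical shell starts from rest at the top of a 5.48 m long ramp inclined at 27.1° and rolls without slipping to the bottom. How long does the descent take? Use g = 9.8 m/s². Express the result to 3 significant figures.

For this body I = (2/3)MR², i.e. k = I/(MR²) = 2/3.
Translational: Mg sinθ − f = Ma. Rotational about the CM: fR = Iα = kMRa, so f = kMa.
Hence a = g sinθ/(1+k) = 9.8×sin27.1°/1.667 = 2.679 m/s².
With constant a from rest, t = √(2L/a) = √(2·5.48/2.679) ≈ 2.02 s.

t ≈ 2.02 s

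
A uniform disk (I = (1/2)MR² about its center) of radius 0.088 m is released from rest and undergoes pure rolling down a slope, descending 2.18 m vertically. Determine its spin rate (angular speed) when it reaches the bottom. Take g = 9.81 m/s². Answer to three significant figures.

Here I = (1/2)MR², so the shape factor k = I/(MR²) = 0.5.
Since it rolls without slipping, ω = v/R and KE = ½Mv² + ½Iω² = ½(1+k)Mv² = (3/4)Mv².
Energy conservation Mgh = ½(1+k)Mv² gives v = √(2gh/(1+k)) = √(2 × 9.81 × 2.18 / 1.5) = 5.34 m/s.
Then ω = v/R = 5.34 / 0.088 ≈ 60.7 rad/s.

ω ≈ 60.7 rad/s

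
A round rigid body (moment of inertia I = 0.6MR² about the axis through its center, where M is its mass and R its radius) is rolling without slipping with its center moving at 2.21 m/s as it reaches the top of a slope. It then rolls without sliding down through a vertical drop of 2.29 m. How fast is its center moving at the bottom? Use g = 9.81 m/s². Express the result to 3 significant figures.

v ≈ 5.74 m/s

The moment of inertia is 0.6MR², giving k ≡ I/(MR²) = 0.6.
Rolling without slipping gives ω = v/R, so the total kinetic energy is ½Mv² + ½Iω² = ½(1+k)Mv² = (4/5)Mv².
Energy conservation: (4/5)Mv₀² + Mgh = (4/5)Mv², so v² = v₀² + 2gh/(1+k).
v = √(2.21² + 2×9.81×2.29/1.6) = √32.97 ≈ 5.74 m/s.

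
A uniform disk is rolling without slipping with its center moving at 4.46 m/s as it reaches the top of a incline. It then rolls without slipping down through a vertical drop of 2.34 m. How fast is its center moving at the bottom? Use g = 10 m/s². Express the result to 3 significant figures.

v ≈ 7.15 m/s

Here I = (1/2)MR², so the shape factor k = I/(MR²) = 0.5.
Rolling without slipping gives ω = v/R, so the total kinetic energy is ½Mv² + ½Iω² = ½(1+k)Mv² = (3/4)Mv².
Energy conservation: (3/4)Mv₀² + Mgh = (3/4)Mv², so v² = v₀² + 2gh/(1+k).
v = √(4.46² + 2×10×2.34/1.5) = √51.09 ≈ 7.15 m/s.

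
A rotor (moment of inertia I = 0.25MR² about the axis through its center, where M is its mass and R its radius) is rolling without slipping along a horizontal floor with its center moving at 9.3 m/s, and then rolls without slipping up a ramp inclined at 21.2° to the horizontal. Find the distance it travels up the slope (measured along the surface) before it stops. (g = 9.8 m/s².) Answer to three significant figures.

d ≈ 15.3 m

For this body I = 0.25MR², i.e. k = I/(MR²) = 0.25.
Rolling without slipping gives ω = v/R, so the total kinetic energy is ½Mv² + ½Iω² = ½(1+k)Mv² = (5/8)Mv².
Setting this equal to Mgh gives the vertical rise h = (1+k)v₀²/(2g) = 1.25×9.3²/(2×9.8) = 5.516 m.
Along the incline, d = h/sinθ = 5.516/sin21.2° ≈ 15.3 m.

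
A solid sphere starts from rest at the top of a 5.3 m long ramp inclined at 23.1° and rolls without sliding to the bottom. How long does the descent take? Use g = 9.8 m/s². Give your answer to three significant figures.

t ≈ 1.96 s

The moment of inertia is (2/5)MR², giving k ≡ I/(MR²) = 0.4.
Along the incline Mg sinθ − f = Ma, and torque about the center fR = Iα = kMR²(a/R) gives f = kMa.
Hence a = g sinθ/(1+k) = 9.8×sin23.1°/1.4 = 2.746 m/s².
With constant a from rest, t = √(2L/a) = √(2·5.3/2.746) ≈ 1.96 s.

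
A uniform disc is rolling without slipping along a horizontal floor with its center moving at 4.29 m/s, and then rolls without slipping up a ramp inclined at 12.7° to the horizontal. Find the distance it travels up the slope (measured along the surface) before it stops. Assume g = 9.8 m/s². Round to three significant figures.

The moment of inertia is (1/2)MR², giving k ≡ I/(MR²) = 0.5.
Rolling without slipping gives ω = v/R, so the total kinetic energy is ½Mv² + ½Iω² = ½(1+k)Mv² = (3/4)Mv².
Setting this equal to Mgh gives the vertical rise h = (1+k)v₀²/(2g) = 1.5×4.29²/(2×9.8) = 1.408 m.
The distance along the slope is d = h/sinθ = 1.408/sin12.7° ≈ 6.41 m.

d ≈ 6.41 m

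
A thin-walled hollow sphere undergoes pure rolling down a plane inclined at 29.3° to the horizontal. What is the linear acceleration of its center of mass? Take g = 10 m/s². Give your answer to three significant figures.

a ≈ 2.94 m/s²

For this body I = (2/3)MR², i.e. k = I/(MR²) = 2/3.
Along the incline Mg sinθ − f = Ma, and torque about the center fR = Iα = kMR²(a/R) gives f = kMa.
Eliminating f: Mg sinθ = (1+k)Ma, so a = g sinθ/(1+k) = 10 × sin29.3° / 1.667 ≈ 2.94 m/s².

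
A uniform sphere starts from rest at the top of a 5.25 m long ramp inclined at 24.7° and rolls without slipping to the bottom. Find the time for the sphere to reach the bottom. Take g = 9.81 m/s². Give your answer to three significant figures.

t ≈ 1.89 s

Here I = (2/5)MR², so the shape factor k = I/(MR²) = 0.4.
Translational: Mg sinθ − f = Ma. Rotational about the CM: fR = Iα = kMRa, so f = kMa.
Hence a = g sinθ/(1+k) = 9.81×sin24.7°/1.4 = 2.928 m/s².
Starting from rest, L = ½at², so t = √(2L/a) = √(2×5.25/2.928) ≈ 1.89 s.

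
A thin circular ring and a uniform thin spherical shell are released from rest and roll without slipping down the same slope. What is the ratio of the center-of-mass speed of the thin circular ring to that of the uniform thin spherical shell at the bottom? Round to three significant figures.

v_ratio ≈ 0.913

Each satisfies Mgh = ½(1+k)Mv² with k = I/(MR²), so v ∝ 1/√(1+k).
For the thin circular ring k = 1; for the uniform thin spherical shell k = 2/3.
v₁/v₂ = √((1+k₂)/(1+k₁)) = √(1.667/2) ≈ 0.913.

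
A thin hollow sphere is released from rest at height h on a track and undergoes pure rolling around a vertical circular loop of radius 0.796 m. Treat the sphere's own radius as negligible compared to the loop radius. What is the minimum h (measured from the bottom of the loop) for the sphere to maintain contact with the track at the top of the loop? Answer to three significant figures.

Here I = (2/3)MR², so the shape factor k = I/(MR²) = 2/3.
At the top of the loop, the minimum-contact condition is Mg = Mv_top²/r, so v_top² = gr.
With ω = v/R, the kinetic energy at speed v is ½(1+k)Mv² = (5/6)Mv².
Energy conservation from release (height h) to the top (height 2r): Mgh = Mg(2r) + (5/6)M·gr.
Thus h_min = 2r + (1+k)r/2 = r(2 + 1.667/2) = 0.796 × 2.833 ≈ 2.26 m.

h_min ≈ 2.26 m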